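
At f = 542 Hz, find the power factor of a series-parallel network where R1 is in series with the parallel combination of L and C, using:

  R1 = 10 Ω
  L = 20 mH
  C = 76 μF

Step 1 — Angular frequency: ω = 2π·f = 2π·542 = 3405 rad/s.
Step 2 — Component impedances:
  R1: Z = R = 10 Ω
  L: Z = jωL = j·3405·0.02 = 0 + j68.11 Ω
  C: Z = 1/(jωC) = -j/(ω·C) = 0 - j3.864 Ω
Step 3 — Parallel branch: L || C = 1/(1/L + 1/C) = 0 - j4.096 Ω.
Step 4 — Series with R1: Z_total = R1 + (L || C) = 10 - j4.096 Ω = 10.81∠-22.3° Ω.
Step 5 — Power factor: PF = cos(φ) = Re(Z)/|Z| = 10/10.806 = 0.9254.
Step 6 — Type: Im(Z) = -4.096 ⇒ leading (phase φ = -22.3°).

PF = 0.9254 (leading, φ = -22.3°)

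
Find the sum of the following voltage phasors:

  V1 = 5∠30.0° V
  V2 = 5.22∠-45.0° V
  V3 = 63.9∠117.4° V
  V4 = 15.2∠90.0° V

Step 1 — Convert each phasor to rectangular form:
  V1 = 5·(cos(30.0°) + j·sin(30.0°)) = 4.33 + j2.5 V
  V2 = 5.22·(cos(-45.0°) + j·sin(-45.0°)) = 3.691 - j3.691 V
  V3 = 63.9·(cos(117.4°) + j·sin(117.4°)) = -29.41 + j56.73 V
  V4 = 15.2·(cos(90.0°) + j·sin(90.0°)) = 0 + j15.2 V
Step 2 — Sum components: V_total = -21.39 + j70.74 V.
Step 3 — Convert to polar: |V_total| = 73.9 V, ∠V_total = 106.8°.

V_total = 73.9∠106.8° V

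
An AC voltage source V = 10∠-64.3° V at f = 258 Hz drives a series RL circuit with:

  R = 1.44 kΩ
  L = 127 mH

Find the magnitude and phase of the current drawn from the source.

Step 1 — Angular frequency: ω = 2π·f = 2π·258 = 1621 rad/s.
Step 2 — Component impedances:
  R: Z = R = 1440 Ω
  L: Z = jωL = j·1621·0.127 = 0 + j205.9 Ω
Step 3 — Series combination: Z_total = R + L = 1440 + j205.9 Ω = 1455∠8.1° Ω.
Step 4 — Source phasor: V = 10∠-64.3° V = 4.337 - j9.011 V.
Step 5 — Ohm's law: I = V / Z_total = (4.337 - j9.011) / (1440 + j205.9) = 0.002074 - j0.006554 A.
Step 6 — Convert to polar: |I| = 0.006875 A, ∠I = -72.4°.

I = 0.006875∠-72.4° A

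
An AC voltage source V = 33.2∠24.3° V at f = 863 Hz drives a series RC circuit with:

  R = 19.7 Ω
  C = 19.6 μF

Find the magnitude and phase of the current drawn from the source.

Step 1 — Angular frequency: ω = 2π·f = 2π·863 = 5422 rad/s.
Step 2 — Component impedances:
  R: Z = R = 19.7 Ω
  C: Z = 1/(jωC) = -j/(ω·C) = 0 - j9.409 Ω
Step 3 — Series combination: Z_total = R + C = 19.7 - j9.409 Ω = 21.83∠-25.5° Ω.
Step 4 — Source phasor: V = 33.2∠24.3° V = 30.26 + j13.66 V.
Step 5 — Ohm's law: I = V / Z_total = (30.26 + j13.66) / (19.7 - j9.409) = 0.9809 + j1.162 A.
Step 6 — Convert to polar: |I| = 1.521 A, ∠I = 49.8°.

I = 1.521∠49.8° A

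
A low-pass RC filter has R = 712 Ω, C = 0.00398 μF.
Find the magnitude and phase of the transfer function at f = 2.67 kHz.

Step 1 — Angular frequency: ω = 2π·2670 = 1.678e+04 rad/s.
Step 2 — Transfer function: H(jω) = 1/(1 + jωRC).
Step 3 — Denominator: 1 + jωRC = 1 + j·1.678e+04·712·3.98e-09 = 1 + j0.04754.
Step 4 — H = 0.9977 - j0.04743.
Step 5 — Magnitude: |H| = 0.9989 (-0.0 dB); phase: φ = -2.7°.

|H| = 0.9989 (-0.0 dB), φ = -2.7°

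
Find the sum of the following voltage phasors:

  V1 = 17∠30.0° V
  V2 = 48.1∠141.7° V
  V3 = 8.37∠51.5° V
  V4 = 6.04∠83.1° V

Step 1 — Convert each phasor to rectangular form:
  V1 = 17·(cos(30.0°) + j·sin(30.0°)) = 14.72 + j8.5 V
  V2 = 48.1·(cos(141.7°) + j·sin(141.7°)) = -37.75 + j29.81 V
  V3 = 8.37·(cos(51.5°) + j·sin(51.5°)) = 5.21 + j6.55 V
  V4 = 6.04·(cos(83.1°) + j·sin(83.1°)) = 0.7256 + j5.996 V
Step 2 — Sum components: V_total = -17.09 + j50.86 V.
Step 3 — Convert to polar: |V_total| = 53.65 V, ∠V_total = 108.6°.

V_total = 53.65∠108.6° V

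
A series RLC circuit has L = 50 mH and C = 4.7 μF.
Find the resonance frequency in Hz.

Step 1 — Resonance condition Im(Z)=0 gives ω₀ = 1/√(LC).
Step 2 — ω₀ = 1/√(0.05·4.7e-06) = 2063 rad/s.
Step 3 — f₀ = ω₀/(2π) = 328.3 Hz.

f₀ = 328.3 Hz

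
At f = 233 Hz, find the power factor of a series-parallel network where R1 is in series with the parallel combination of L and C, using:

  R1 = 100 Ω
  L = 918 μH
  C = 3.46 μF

Step 1 — Angular frequency: ω = 2π·f = 2π·233 = 1464 rad/s.
Step 2 — Component impedances:
  R1: Z = R = 100 Ω
  L: Z = jωL = j·1464·0.000918 = 0 + j1.344 Ω
  C: Z = 1/(jωC) = -j/(ω·C) = 0 - j197.4 Ω
Step 3 — Parallel branch: L || C = 1/(1/L + 1/C) = 0 + j1.353 Ω.
Step 4 — Series with R1: Z_total = R1 + (L || C) = 100 + j1.353 Ω = 100∠0.8° Ω.
Step 5 — Power factor: PF = cos(φ) = Re(Z)/|Z| = 100/100.01 = 0.9999.
Step 6 — Type: Im(Z) = 1.353 ⇒ lagging (phase φ = 0.8°).

PF = 0.9999 (lagging, φ = 0.8°)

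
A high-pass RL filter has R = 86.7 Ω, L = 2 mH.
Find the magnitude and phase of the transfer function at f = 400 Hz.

Step 1 — Angular frequency: ω = 2π·400 = 2513 rad/s.
Step 2 — Transfer function: H(jω) = jωL/(R + jωL).
Step 3 — Numerator jωL = j·5.027; denominator R + jωL = 86.7 + j5.027.
Step 4 — H = 0.00335 + j0.05778.
Step 5 — Magnitude: |H| = 0.05788 (-24.7 dB); phase: φ = 86.7°.

|H| = 0.05788 (-24.7 dB), φ = 86.7°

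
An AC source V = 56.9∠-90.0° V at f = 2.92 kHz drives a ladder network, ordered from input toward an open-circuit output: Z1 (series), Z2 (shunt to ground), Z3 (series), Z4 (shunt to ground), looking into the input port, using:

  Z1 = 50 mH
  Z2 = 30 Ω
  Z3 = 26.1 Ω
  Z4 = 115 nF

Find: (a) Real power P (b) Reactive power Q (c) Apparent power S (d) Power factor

Step 1 — Angular frequency: ω = 2π·f = 2π·2920 = 1.835e+04 rad/s.
Step 2 — Component impedances:
  Z1: Z = jωL = j·1.835e+04·0.05 = 0 + j917.3 Ω
  Z2: Z = R = 30 Ω
  Z3: Z = R = 26.1 Ω
  Z4: Z = 1/(jωC) = -j/(ω·C) = 0 - j474 Ω
Step 3 — Ladder network (open output): work backward from the far end, alternating series and parallel combinations. Z_in = 29.78 + j915.5 Ω = 916∠88.1° Ω.
Step 4 — Source phasor: V = 56.9∠-90.0° V = 0 - j56.9 V.
Step 5 — Current: I = V / Z = -0.06209 - j0.00202 A = 0.06212∠-178.1° A.
Step 6 — Complex power: S = V·I* = 0.1149 + j3.533 VA.
Step 7 — Real power: P = Re(S) = 0.1149 W.
Step 8 — Reactive power: Q = Im(S) = 3.533 VAR.
Step 9 — Apparent power: |S| = 3.535 VA.
Step 10 — Power factor: PF = P/|S| = 0.03251 (lagging).

(a) P = 0.1149 W  (b) Q = 3.533 VAR  (c) S = 3.535 VA  (d) PF = 0.03251 (lagging)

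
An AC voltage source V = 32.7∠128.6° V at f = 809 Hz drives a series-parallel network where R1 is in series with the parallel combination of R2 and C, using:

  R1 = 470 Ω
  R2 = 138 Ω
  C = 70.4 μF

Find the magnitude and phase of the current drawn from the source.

Step 1 — Angular frequency: ω = 2π·f = 2π·809 = 5083 rad/s.
Step 2 — Component impedances:
  R1: Z = R = 470 Ω
  R2: Z = R = 138 Ω
  C: Z = 1/(jωC) = -j/(ω·C) = 0 - j2.794 Ω
Step 3 — Parallel branch: R2 || C = 1/(1/R2 + 1/C) = 0.05656 - j2.793 Ω.
Step 4 — Series with R1: Z_total = R1 + (R2 || C) = 470.1 - j2.793 Ω = 470.1∠-0.3° Ω.
Step 5 — Source phasor: V = 32.7∠128.6° V = -20.4 + j25.56 V.
Step 6 — Ohm's law: I = V / Z_total = (-20.4 + j25.56) / (470.1 - j2.793) = -0.04372 + j0.05411 A.
Step 7 — Convert to polar: |I| = 0.06956 A, ∠I = 128.9°.

I = 0.06956∠128.9° A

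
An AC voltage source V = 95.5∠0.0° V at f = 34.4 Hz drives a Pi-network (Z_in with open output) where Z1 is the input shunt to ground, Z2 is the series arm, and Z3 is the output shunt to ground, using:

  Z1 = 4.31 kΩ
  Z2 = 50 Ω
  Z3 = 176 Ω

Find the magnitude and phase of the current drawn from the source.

Step 1 — Angular frequency: ω = 2π·f = 2π·34.4 = 216.1 rad/s.
Step 2 — Component impedances:
  Z1: Z = R = 4310 Ω
  Z2: Z = R = 50 Ω
  Z3: Z = R = 176 Ω
Step 3 — With open output, the series arm Z2 and the output shunt Z3 appear in series to ground: Z2 + Z3 = 226 Ω.
Step 4 — Parallel with input shunt Z1: Z_in = Z1 || (Z2 + Z3) = 214.7 Ω = 214.7∠0.0° Ω.
Step 5 — Source phasor: V = 95.5∠0.0° V = 95.5 V.
Step 6 — Ohm's law: I = V / Z_total = (95.5) / (214.7) = 0.4447 A.
Step 7 — Convert to polar: |I| = 0.4447 A, ∠I = 0.0°.

I = 0.4447∠0.0° A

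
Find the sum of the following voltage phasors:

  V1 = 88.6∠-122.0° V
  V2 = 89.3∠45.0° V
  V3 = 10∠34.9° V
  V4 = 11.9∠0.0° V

Step 1 — Convert each phasor to rectangular form:
  V1 = 88.6·(cos(-122.0°) + j·sin(-122.0°)) = -46.95 - j75.14 V
  V2 = 89.3·(cos(45.0°) + j·sin(45.0°)) = 63.14 + j63.14 V
  V3 = 10·(cos(34.9°) + j·sin(34.9°)) = 8.202 + j5.721 V
  V4 = 11.9·(cos(0.0°) + j·sin(0.0°)) = 11.9 V
Step 2 — Sum components: V_total = 36.3 - j6.271 V.
Step 3 — Convert to polar: |V_total| = 36.83 V, ∠V_total = -9.8°.

V_total = 36.83∠-9.8° V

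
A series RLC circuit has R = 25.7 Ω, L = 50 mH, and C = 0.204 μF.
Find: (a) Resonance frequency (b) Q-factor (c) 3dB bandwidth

Step 1 — Resonance: ω₀ = 1/√(LC) = 1/√(0.05·2.04e-07) = 9901 rad/s.
Step 2 — f₀ = ω₀/(2π) = 1576 Hz.
Step 3 — Series Q: Q = ω₀L/R = 9901·0.05/25.7 = 19.26.
Step 4 — Bandwidth: Δω = ω₀/Q = 514 rad/s; BW = Δω/(2π) = 81.81 Hz.

(a) f₀ = 1576 Hz  (b) Q = 19.26  (c) BW = 81.81 Hz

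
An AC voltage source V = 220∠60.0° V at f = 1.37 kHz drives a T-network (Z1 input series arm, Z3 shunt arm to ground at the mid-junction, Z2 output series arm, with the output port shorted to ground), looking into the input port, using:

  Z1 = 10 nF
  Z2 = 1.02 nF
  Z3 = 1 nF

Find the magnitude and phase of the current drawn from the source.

Step 1 — Angular frequency: ω = 2π·f = 2π·1370 = 8608 rad/s.
Step 2 — Component impedances:
  Z1: Z = 1/(jωC) = -j/(ω·C) = 0 - j1.162e+04 Ω
  Z2: Z = 1/(jωC) = -j/(ω·C) = 0 - j1.139e+05 Ω
  Z3: Z = 1/(jωC) = -j/(ω·C) = 0 - j1.162e+05 Ω
Step 3 — With the output port shorted to ground, the output series arm Z2 runs from the junction to ground; the shunt arm Z3 also runs from the junction to ground. They appear in parallel: Z3 || Z2 = 0 - j5.751e+04 Ω.
Step 4 — Series with input arm Z1: Z_in = Z1 + (Z3 || Z2) = 0 - j6.913e+04 Ω = 6.913e+04∠-90.0° Ω.
Step 5 — Source phasor: V = 220∠60.0° V = 110 + j190.5 V.
Step 6 — Ohm's law: I = V / Z_total = (110 + j190.5) / (0 - j6.913e+04) = -0.002756 + j0.001591 A.
Step 7 — Convert to polar: |I| = 0.003183 A, ∠I = 150.0°.

I = 0.003183∠150.0° A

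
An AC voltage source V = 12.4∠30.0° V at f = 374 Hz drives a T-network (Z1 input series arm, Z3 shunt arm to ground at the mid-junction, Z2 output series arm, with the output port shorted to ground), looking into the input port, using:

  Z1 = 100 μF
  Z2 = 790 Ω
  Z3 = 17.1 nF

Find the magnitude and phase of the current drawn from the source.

Step 1 — Angular frequency: ω = 2π·f = 2π·374 = 2350 rad/s.
Step 2 — Component impedances:
  Z1: Z = 1/(jωC) = -j/(ω·C) = 0 - j4.255 Ω
  Z2: Z = R = 790 Ω
  Z3: Z = 1/(jωC) = -j/(ω·C) = 0 - j2.489e+04 Ω
Step 3 — With the output port shorted to ground, the output series arm Z2 runs from the junction to ground; the shunt arm Z3 also runs from the junction to ground. They appear in parallel: Z3 || Z2 = 789.2 - j25.05 Ω.
Step 4 — Series with input arm Z1: Z_in = Z1 + (Z3 || Z2) = 789.2 - j29.31 Ω = 789.7∠-2.1° Ω.
Step 5 — Source phasor: V = 12.4∠30.0° V = 10.74 + j6.2 V.
Step 6 — Ohm's law: I = V / Z_total = (10.74 + j6.2) / (789.2 - j29.31) = 0.0133 + j0.00835 A.
Step 7 — Convert to polar: |I| = 0.0157 A, ∠I = 32.1°.

I = 0.0157∠32.1° A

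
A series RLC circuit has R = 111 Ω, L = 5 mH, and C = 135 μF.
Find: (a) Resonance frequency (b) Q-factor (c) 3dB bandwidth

Step 1 — Resonance: ω₀ = 1/√(LC) = 1/√(0.005·0.000135) = 1217 rad/s.
Step 2 — f₀ = ω₀/(2π) = 193.7 Hz.
Step 3 — Series Q: Q = ω₀L/R = 1217·0.005/111 = 0.05483.
Step 4 — Bandwidth: Δω = ω₀/Q = 2.22e+04 rad/s; BW = Δω/(2π) = 3533 Hz.

(a) f₀ = 193.7 Hz  (b) Q = 0.05483  (c) BW = 3533 Hz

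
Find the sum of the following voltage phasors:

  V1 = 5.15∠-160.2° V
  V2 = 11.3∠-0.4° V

Step 1 — Convert each phasor to rectangular form:
  V1 = 5.15·(cos(-160.2°) + j·sin(-160.2°)) = -4.846 - j1.745 V
  V2 = 11.3·(cos(-0.4°) + j·sin(-0.4°)) = 11.3 - j0.07889 V
Step 2 — Sum components: V_total = 6.454 - j1.823 V.
Step 3 — Convert to polar: |V_total| = 6.707 V, ∠V_total = -15.8°.

V_total = 6.707∠-15.8° V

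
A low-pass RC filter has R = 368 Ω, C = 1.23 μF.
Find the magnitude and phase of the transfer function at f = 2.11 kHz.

Step 1 — Angular frequency: ω = 2π·2110 = 1.326e+04 rad/s.
Step 2 — Transfer function: H(jω) = 1/(1 + jωRC).
Step 3 — Denominator: 1 + jωRC = 1 + j·1.326e+04·368·1.23e-06 = 1 + j6.001.
Step 4 — H = 0.02702 - j0.1621.
Step 5 — Magnitude: |H| = 0.1644 (-15.7 dB); phase: φ = -80.5°.

|H| = 0.1644 (-15.7 dB), φ = -80.5°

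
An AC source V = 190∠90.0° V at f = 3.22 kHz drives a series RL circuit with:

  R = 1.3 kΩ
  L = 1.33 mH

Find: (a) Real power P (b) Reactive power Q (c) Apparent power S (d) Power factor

Step 1 — Angular frequency: ω = 2π·f = 2π·3220 = 2.023e+04 rad/s.
Step 2 — Component impedances:
  R: Z = R = 1300 Ω
  L: Z = jωL = j·2.023e+04·0.00133 = 0 + j26.91 Ω
Step 3 — Series combination: Z_total = R + L = 1300 + j26.91 Ω = 1300∠1.2° Ω.
Step 4 — Source phasor: V = 190∠90.0° V = 0 + j190 V.
Step 5 — Current: I = V / Z = 0.003024 + j0.1461 A = 0.1461∠88.8° A.
Step 6 — Complex power: S = V·I* = 27.76 + j0.5745 VA.
Step 7 — Real power: P = Re(S) = 27.76 W.
Step 8 — Reactive power: Q = Im(S) = 0.5745 VAR.
Step 9 — Apparent power: |S| = 27.76 VA.
Step 10 — Power factor: PF = P/|S| = 0.9998 (lagging).

(a) P = 27.76 W  (b) Q = 0.5745 VAR  (c) S = 27.76 VA  (d) PF = 0.9998 (lagging)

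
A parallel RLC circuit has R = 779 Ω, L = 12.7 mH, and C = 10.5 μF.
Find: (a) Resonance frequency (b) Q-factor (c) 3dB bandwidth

Step 1 — Resonance: ω₀ = 1/√(LC) = 1/√(0.0127·1.05e-05) = 2738 rad/s.
Step 2 — f₀ = ω₀/(2π) = 435.8 Hz.
Step 3 — Parallel Q: Q = R/(ω₀L) = 779/(2738·0.0127) = 22.4.
Step 4 — Bandwidth: Δω = ω₀/Q = 122.3 rad/s; BW = Δω/(2π) = 19.46 Hz.

(a) f₀ = 435.8 Hz  (b) Q = 22.4  (c) BW = 19.46 Hz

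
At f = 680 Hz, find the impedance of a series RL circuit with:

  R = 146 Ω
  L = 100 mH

Step 1 — Angular frequency: ω = 2π·f = 2π·680 = 4273 rad/s.
Step 2 — Component impedances:
  R: Z = R = 146 Ω
  L: Z = jωL = j·4273·0.1 = 0 + j427.3 Ω
Step 3 — Series combination: Z_total = R + L = 146 + j427.3 Ω = 451.5∠71.1° Ω.

Z = 146 + j427.3 Ω = 451.5∠71.1° Ω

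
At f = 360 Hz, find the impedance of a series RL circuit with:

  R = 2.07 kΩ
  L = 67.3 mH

Step 1 — Angular frequency: ω = 2π·f = 2π·360 = 2262 rad/s.
Step 2 — Component impedances:
  R: Z = R = 2070 Ω
  L: Z = jωL = j·2262·0.0673 = 0 + j152.2 Ω
Step 3 — Series combination: Z_total = R + L = 2070 + j152.2 Ω = 2076∠4.2° Ω.

Z = 2070 + j152.2 Ω = 2076∠4.2° Ω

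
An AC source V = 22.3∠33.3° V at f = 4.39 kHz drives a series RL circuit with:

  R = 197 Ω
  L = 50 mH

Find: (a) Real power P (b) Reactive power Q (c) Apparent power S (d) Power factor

Step 1 — Angular frequency: ω = 2π·f = 2π·4390 = 2.758e+04 rad/s.
Step 2 — Component impedances:
  R: Z = R = 197 Ω
  L: Z = jωL = j·2.758e+04·0.05 = 0 + j1379 Ω
Step 3 — Series combination: Z_total = R + L = 197 + j1379 Ω = 1393∠81.9° Ω.
Step 4 — Source phasor: V = 22.3∠33.3° V = 18.64 + j12.24 V.
Step 5 — Current: I = V / Z = 0.01059 - j0.012 A = 0.01601∠-48.6° A.
Step 6 — Complex power: S = V·I* = 0.05047 + j0.3534 VA.
Step 7 — Real power: P = Re(S) = 0.05047 W.
Step 8 — Reactive power: Q = Im(S) = 0.3534 VAR.
Step 9 — Apparent power: |S| = 0.357 VA.
Step 10 — Power factor: PF = P/|S| = 0.1414 (lagging).

(a) P = 0.05047 W  (b) Q = 0.3534 VAR  (c) S = 0.357 VA  (d) PF = 0.1414 (lagging)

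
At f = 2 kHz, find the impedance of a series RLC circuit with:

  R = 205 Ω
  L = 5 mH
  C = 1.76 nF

Step 1 — Angular frequency: ω = 2π·f = 2π·2000 = 1.257e+04 rad/s.
Step 2 — Component impedances:
  R: Z = R = 205 Ω
  L: Z = jωL = j·1.257e+04·0.005 = 0 + j62.83 Ω
  C: Z = 1/(jωC) = -j/(ω·C) = 0 - j4.521e+04 Ω
Step 3 — Series combination: Z_total = R + L + C = 205 - j4.515e+04 Ω = 4.515e+04∠-89.7° Ω.

Z = 205 - j4.515e+04 Ω = 4.515e+04∠-89.7° Ω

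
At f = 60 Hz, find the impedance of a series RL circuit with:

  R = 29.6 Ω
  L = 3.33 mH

Step 1 — Angular frequency: ω = 2π·f = 2π·60 = 377 rad/s.
Step 2 — Component impedances:
  R: Z = R = 29.6 Ω
  L: Z = jωL = j·377·0.00333 = 0 + j1.255 Ω
Step 3 — Series combination: Z_total = R + L = 29.6 + j1.255 Ω = 29.63∠2.4° Ω.

Z = 29.6 + j1.255 Ω = 29.63∠2.4° Ω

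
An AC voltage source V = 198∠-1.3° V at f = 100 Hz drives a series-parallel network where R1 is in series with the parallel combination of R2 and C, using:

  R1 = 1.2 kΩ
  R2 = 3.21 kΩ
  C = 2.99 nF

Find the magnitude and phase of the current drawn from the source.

Step 1 — Angular frequency: ω = 2π·f = 2π·100 = 628.3 rad/s.
Step 2 — Component impedances:
  R1: Z = R = 1200 Ω
  R2: Z = R = 3210 Ω
  C: Z = 1/(jωC) = -j/(ω·C) = 0 - j5.323e+05 Ω
Step 3 — Parallel branch: R2 || C = 1/(1/R2 + 1/C) = 3210 - j19.36 Ω.
Step 4 — Series with R1: Z_total = R1 + (R2 || C) = 4410 - j19.36 Ω = 4410∠-0.3° Ω.
Step 5 — Source phasor: V = 198∠-1.3° V = 197.9 - j4.492 V.
Step 6 — Ohm's law: I = V / Z_total = (197.9 - j4.492) / (4410 - j19.36) = 0.04489 - j0.0008216 A.
Step 7 — Convert to polar: |I| = 0.0449 A, ∠I = -1.0°.

I = 0.0449∠-1.0° A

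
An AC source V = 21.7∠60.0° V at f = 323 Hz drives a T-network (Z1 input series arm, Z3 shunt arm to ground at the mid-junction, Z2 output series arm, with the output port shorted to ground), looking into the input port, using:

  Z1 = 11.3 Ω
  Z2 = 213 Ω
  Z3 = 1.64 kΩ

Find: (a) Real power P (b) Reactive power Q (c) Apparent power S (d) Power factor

Step 1 — Angular frequency: ω = 2π·f = 2π·323 = 2029 rad/s.
Step 2 — Component impedances:
  Z1: Z = R = 11.3 Ω
  Z2: Z = R = 213 Ω
  Z3: Z = R = 1640 Ω
Step 3 — With the output port shorted to ground, the output series arm Z2 runs from the junction to ground; the shunt arm Z3 also runs from the junction to ground. They appear in parallel: Z3 || Z2 = 188.5 Ω.
Step 4 — Series with input arm Z1: Z_in = Z1 + (Z3 || Z2) = 199.8 Ω = 199.8∠0.0° Ω.
Step 5 — Source phasor: V = 21.7∠60.0° V = 10.85 + j18.79 V.
Step 6 — Current: I = V / Z = 0.0543 + j0.09405 A = 0.1086∠60.0° A.
Step 7 — Complex power: S = V·I* = 2.357 VA.
Step 8 — Real power: P = Re(S) = 2.357 W.
Step 9 — Reactive power: Q = Im(S) = 0 VAR.
Step 10 — Apparent power: |S| = 2.357 VA.
Step 11 — Power factor: PF = P/|S| = 1 (unity).

(a) P = 2.357 W  (b) Q = 0 VAR  (c) S = 2.357 VA  (d) PF = 1 (unity)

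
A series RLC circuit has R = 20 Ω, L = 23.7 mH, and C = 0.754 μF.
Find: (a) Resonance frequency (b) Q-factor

Step 1 — Resonance condition Im(Z)=0 gives ω₀ = 1/√(LC).
Step 2 — ω₀ = 1/√(0.0237·7.54e-07) = 7481 rad/s.
Step 3 — f₀ = ω₀/(2π) = 1191 Hz.
Step 4 — Series Q: Q = ω₀L/R = 7481·0.0237/20 = 8.865.

(a) f₀ = 1191 Hz  (b) Q = 8.865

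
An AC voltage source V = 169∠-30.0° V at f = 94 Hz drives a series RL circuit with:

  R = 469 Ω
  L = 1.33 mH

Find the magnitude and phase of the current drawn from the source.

Step 1 — Angular frequency: ω = 2π·f = 2π·94 = 590.6 rad/s.
Step 2 — Component impedances:
  R: Z = R = 469 Ω
  L: Z = jωL = j·590.6·0.00133 = 0 + j0.7855 Ω
Step 3 — Series combination: Z_total = R + L = 469 + j0.7855 Ω = 469∠0.1° Ω.
Step 4 — Source phasor: V = 169∠-30.0° V = 146.4 - j84.5 V.
Step 5 — Ohm's law: I = V / Z_total = (146.4 - j84.5) / (469 + j0.7855) = 0.3118 - j0.1807 A.
Step 6 — Convert to polar: |I| = 0.3603 A, ∠I = -30.1°.

I = 0.3603∠-30.1° A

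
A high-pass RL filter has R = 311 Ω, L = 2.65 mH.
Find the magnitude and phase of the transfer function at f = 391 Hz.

Step 1 — Angular frequency: ω = 2π·391 = 2457 rad/s.
Step 2 — Transfer function: H(jω) = jωL/(R + jωL).
Step 3 — Numerator jωL = j·6.51; denominator R + jωL = 311 + j6.51.
Step 4 — H = 0.000438 + j0.02092.
Step 5 — Magnitude: |H| = 0.02093 (-33.6 dB); phase: φ = 88.8°.

|H| = 0.02093 (-33.6 dB), φ = 88.8°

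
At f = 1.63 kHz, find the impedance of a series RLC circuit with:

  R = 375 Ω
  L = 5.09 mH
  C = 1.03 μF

Step 1 — Angular frequency: ω = 2π·f = 2π·1630 = 1.024e+04 rad/s.
Step 2 — Component impedances:
  R: Z = R = 375 Ω
  L: Z = jωL = j·1.024e+04·0.00509 = 0 + j52.13 Ω
  C: Z = 1/(jωC) = -j/(ω·C) = 0 - j94.8 Ω
Step 3 — Series combination: Z_total = R + L + C = 375 - j42.67 Ω = 377.4∠-6.5° Ω.

Z = 375 - j42.67 Ω = 377.4∠-6.5° Ω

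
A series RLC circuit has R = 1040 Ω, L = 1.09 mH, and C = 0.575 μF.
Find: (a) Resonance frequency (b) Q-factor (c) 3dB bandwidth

Step 1 — Resonance: ω₀ = 1/√(LC) = 1/√(0.00109·5.75e-07) = 3.994e+04 rad/s.
Step 2 — f₀ = ω₀/(2π) = 6357 Hz.
Step 3 — Series Q: Q = ω₀L/R = 3.994e+04·0.00109/1040 = 0.04186.
Step 4 — Bandwidth: Δω = ω₀/Q = 9.541e+05 rad/s; BW = Δω/(2π) = 1.519e+05 Hz.

(a) f₀ = 6357 Hz  (b) Q = 0.04186  (c) BW = 1.519e+05 Hz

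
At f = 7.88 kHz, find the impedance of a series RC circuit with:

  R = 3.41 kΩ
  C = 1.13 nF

Step 1 — Angular frequency: ω = 2π·f = 2π·7880 = 4.951e+04 rad/s.
Step 2 — Component impedances:
  R: Z = R = 3410 Ω
  C: Z = 1/(jωC) = -j/(ω·C) = 0 - j1.787e+04 Ω
Step 3 — Series combination: Z_total = R + C = 3410 - j1.787e+04 Ω = 1.82e+04∠-79.2° Ω.

Z = 3410 - j1.787e+04 Ω = 1.82e+04∠-79.2° Ω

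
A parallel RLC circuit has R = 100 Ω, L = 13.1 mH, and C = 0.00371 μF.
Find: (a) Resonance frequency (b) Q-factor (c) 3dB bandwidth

Step 1 — Resonance: ω₀ = 1/√(LC) = 1/√(0.0131·3.71e-09) = 1.434e+05 rad/s.
Step 2 — f₀ = ω₀/(2π) = 2.283e+04 Hz.
Step 3 — Parallel Q: Q = R/(ω₀L) = 100/(1.434e+05·0.0131) = 0.05322.
Step 4 — Bandwidth: Δω = ω₀/Q = 2.695e+06 rad/s; BW = Δω/(2π) = 4.29e+05 Hz.

(a) f₀ = 2.283e+04 Hz  (b) Q = 0.05322  (c) BW = 4.29e+05 Hz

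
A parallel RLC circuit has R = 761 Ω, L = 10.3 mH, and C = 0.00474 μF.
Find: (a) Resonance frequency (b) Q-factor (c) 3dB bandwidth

Step 1 — Resonance: ω₀ = 1/√(LC) = 1/√(0.0103·4.74e-09) = 1.431e+05 rad/s.
Step 2 — f₀ = ω₀/(2π) = 2.278e+04 Hz.
Step 3 — Parallel Q: Q = R/(ω₀L) = 761/(1.431e+05·0.0103) = 0.5162.
Step 4 — Bandwidth: Δω = ω₀/Q = 2.772e+05 rad/s; BW = Δω/(2π) = 4.412e+04 Hz.

(a) f₀ = 2.278e+04 Hz  (b) Q = 0.5162  (c) BW = 4.412e+04 Hz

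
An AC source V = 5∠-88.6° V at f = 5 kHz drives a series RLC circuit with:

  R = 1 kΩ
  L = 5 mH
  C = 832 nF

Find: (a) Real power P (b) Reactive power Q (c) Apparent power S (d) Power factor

Step 1 — Angular frequency: ω = 2π·f = 2π·5000 = 3.142e+04 rad/s.
Step 2 — Component impedances:
  R: Z = R = 1000 Ω
  L: Z = jωL = j·3.142e+04·0.005 = 0 + j157.1 Ω
  C: Z = 1/(jωC) = -j/(ω·C) = 0 - j38.26 Ω
Step 3 — Series combination: Z_total = R + L + C = 1000 + j118.8 Ω = 1007∠6.8° Ω.
Step 4 — Source phasor: V = 5∠-88.6° V = 0.1222 - j4.999 V.
Step 5 — Current: I = V / Z = -0.0004652 - j0.004943 A = 0.004965∠-95.4° A.
Step 6 — Complex power: S = V·I* = 0.02465 + j0.002929 VA.
Step 7 — Real power: P = Re(S) = 0.02465 W.
Step 8 — Reactive power: Q = Im(S) = 0.002929 VAR.
Step 9 — Apparent power: |S| = 0.02483 VA.
Step 10 — Power factor: PF = P/|S| = 0.993 (lagging).

(a) P = 0.02465 W  (b) Q = 0.002929 VAR  (c) S = 0.02483 VA  (d) PF = 0.993 (lagging)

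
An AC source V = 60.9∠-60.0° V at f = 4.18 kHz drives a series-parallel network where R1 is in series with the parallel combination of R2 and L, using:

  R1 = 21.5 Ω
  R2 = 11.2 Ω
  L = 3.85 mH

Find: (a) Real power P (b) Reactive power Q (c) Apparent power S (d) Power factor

Step 1 — Angular frequency: ω = 2π·f = 2π·4180 = 2.626e+04 rad/s.
Step 2 — Component impedances:
  R1: Z = R = 21.5 Ω
  R2: Z = R = 11.2 Ω
  L: Z = jωL = j·2.626e+04·0.00385 = 0 + j101.1 Ω
Step 3 — Parallel branch: R2 || L = 1/(1/R2 + 1/L) = 11.06 + j1.226 Ω.
Step 4 — Series with R1: Z_total = R1 + (R2 || L) = 32.56 + j1.226 Ω = 32.59∠2.2° Ω.
Step 5 — Source phasor: V = 60.9∠-60.0° V = 30.45 - j52.74 V.
Step 6 — Current: I = V / Z = 0.8729 - j1.652 A = 1.869∠-62.2° A.
Step 7 — Complex power: S = V·I* = 113.7 + j4.28 VA.
Step 8 — Real power: P = Re(S) = 113.7 W.
Step 9 — Reactive power: Q = Im(S) = 4.28 VAR.
Step 10 — Apparent power: |S| = 113.8 VA.
Step 11 — Power factor: PF = P/|S| = 0.9993 (lagging).

(a) P = 113.7 W  (b) Q = 4.28 VAR  (c) S = 113.8 VA  (d) PF = 0.9993 (lagging)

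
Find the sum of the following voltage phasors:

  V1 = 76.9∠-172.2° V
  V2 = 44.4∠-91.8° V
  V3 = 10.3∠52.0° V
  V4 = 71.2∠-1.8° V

Step 1 — Convert each phasor to rectangular form:
  V1 = 76.9·(cos(-172.2°) + j·sin(-172.2°)) = -76.19 - j10.44 V
  V2 = 44.4·(cos(-91.8°) + j·sin(-91.8°)) = -1.395 - j44.38 V
  V3 = 10.3·(cos(52.0°) + j·sin(52.0°)) = 6.341 + j8.117 V
  V4 = 71.2·(cos(-1.8°) + j·sin(-1.8°)) = 71.16 - j2.236 V
Step 2 — Sum components: V_total = -0.07697 - j48.93 V.
Step 3 — Convert to polar: |V_total| = 48.93 V, ∠V_total = -90.1°.

V_total = 48.93∠-90.1° V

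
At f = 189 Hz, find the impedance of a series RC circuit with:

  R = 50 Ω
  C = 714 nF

Step 1 — Angular frequency: ω = 2π·f = 2π·189 = 1188 rad/s.
Step 2 — Component impedances:
  R: Z = R = 50 Ω
  C: Z = 1/(jωC) = -j/(ω·C) = 0 - j1179 Ω
Step 3 — Series combination: Z_total = R + C = 50 - j1179 Ω = 1180∠-87.6° Ω.

Z = 50 - j1179 Ω = 1180∠-87.6° Ω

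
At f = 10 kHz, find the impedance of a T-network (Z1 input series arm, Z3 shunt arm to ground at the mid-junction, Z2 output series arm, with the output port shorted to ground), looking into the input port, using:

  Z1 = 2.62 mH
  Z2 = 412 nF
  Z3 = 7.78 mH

Step 1 — Angular frequency: ω = 2π·f = 2π·1e+04 = 6.283e+04 rad/s.
Step 2 — Component impedances:
  Z1: Z = jωL = j·6.283e+04·0.00262 = 0 + j164.6 Ω
  Z2: Z = 1/(jωC) = -j/(ω·C) = 0 - j38.63 Ω
  Z3: Z = jωL = j·6.283e+04·0.00778 = 0 + j488.8 Ω
Step 3 — With the output port shorted to ground, the output series arm Z2 runs from the junction to ground; the shunt arm Z3 also runs from the junction to ground. They appear in parallel: Z3 || Z2 = 0 - j41.94 Ω.
Step 4 — Series with input arm Z1: Z_in = Z1 + (Z3 || Z2) = 0 + j122.7 Ω = 122.7∠90.0° Ω.

Z = 0 + j122.7 Ω = 122.7∠90.0° Ω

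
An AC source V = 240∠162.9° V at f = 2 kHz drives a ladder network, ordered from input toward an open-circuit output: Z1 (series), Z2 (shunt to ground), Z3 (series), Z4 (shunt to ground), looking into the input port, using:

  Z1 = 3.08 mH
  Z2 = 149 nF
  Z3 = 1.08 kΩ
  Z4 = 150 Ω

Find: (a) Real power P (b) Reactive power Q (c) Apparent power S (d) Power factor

Step 1 — Angular frequency: ω = 2π·f = 2π·2000 = 1.257e+04 rad/s.
Step 2 — Component impedances:
  Z1: Z = jωL = j·1.257e+04·0.00308 = 0 + j38.7 Ω
  Z2: Z = 1/(jωC) = -j/(ω·C) = 0 - j534.1 Ω
  Z3: Z = R = 1080 Ω
  Z4: Z = R = 150 Ω
Step 3 — Ladder network (open output): work backward from the far end, alternating series and parallel combinations. Z_in = 195.1 - j410.7 Ω = 454.6∠-64.6° Ω.
Step 4 — Source phasor: V = 240∠162.9° V = -229.4 + j70.57 V.
Step 5 — Current: I = V / Z = -0.3567 - j0.3891 A = 0.5279∠-132.5° A.
Step 6 — Complex power: S = V·I* = 54.37 - j114.4 VA.
Step 7 — Real power: P = Re(S) = 54.37 W.
Step 8 — Reactive power: Q = Im(S) = -114.4 VAR.
Step 9 — Apparent power: |S| = 126.7 VA.
Step 10 — Power factor: PF = P/|S| = 0.4292 (leading).

(a) P = 54.37 W  (b) Q = -114.4 VAR  (c) S = 126.7 VA  (d) PF = 0.4292 (leading)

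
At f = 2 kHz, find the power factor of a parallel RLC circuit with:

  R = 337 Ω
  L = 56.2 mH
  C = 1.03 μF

Step 1 — Angular frequency: ω = 2π·f = 2π·2000 = 1.257e+04 rad/s.
Step 2 — Component impedances:
  R: Z = R = 337 Ω
  L: Z = jωL = j·1.257e+04·0.0562 = 0 + j706.2 Ω
  C: Z = 1/(jωC) = -j/(ω·C) = 0 - j77.26 Ω
Step 3 — Parallel combination: 1/Z_total = 1/R + 1/L + 1/C; Z_total = 20.94 - j81.36 Ω = 84.01∠-75.6° Ω.
Step 4 — Power factor: PF = cos(φ) = Re(Z)/|Z| = 20.94/84.01 = 0.2493.
Step 5 — Type: Im(Z) = -81.36 ⇒ leading (phase φ = -75.6°).

PF = 0.2493 (leading, φ = -75.6°)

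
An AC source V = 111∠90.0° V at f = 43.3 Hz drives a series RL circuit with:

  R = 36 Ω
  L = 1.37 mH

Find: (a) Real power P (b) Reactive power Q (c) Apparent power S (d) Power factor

Step 1 — Angular frequency: ω = 2π·f = 2π·43.3 = 272.1 rad/s.
Step 2 — Component impedances:
  R: Z = R = 36 Ω
  L: Z = jωL = j·272.1·0.00137 = 0 + j0.3727 Ω
Step 3 — Series combination: Z_total = R + L = 36 + j0.3727 Ω = 36∠0.6° Ω.
Step 4 — Source phasor: V = 111∠90.0° V = 0 + j111 V.
Step 5 — Current: I = V / Z = 0.03192 + j3.083 A = 3.083∠89.4° A.
Step 6 — Complex power: S = V·I* = 342.2 + j3.543 VA.
Step 7 — Real power: P = Re(S) = 342.2 W.
Step 8 — Reactive power: Q = Im(S) = 3.543 VAR.
Step 9 — Apparent power: |S| = 342.2 VA.
Step 10 — Power factor: PF = P/|S| = 0.9999 (lagging).

(a) P = 342.2 W  (b) Q = 3.543 VAR  (c) S = 342.2 VA  (d) PF = 0.9999 (lagging)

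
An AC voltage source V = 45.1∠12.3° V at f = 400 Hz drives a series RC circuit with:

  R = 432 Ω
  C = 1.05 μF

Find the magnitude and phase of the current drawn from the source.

Step 1 — Angular frequency: ω = 2π·f = 2π·400 = 2513 rad/s.
Step 2 — Component impedances:
  R: Z = R = 432 Ω
  C: Z = 1/(jωC) = -j/(ω·C) = 0 - j378.9 Ω
Step 3 — Series combination: Z_total = R + C = 432 - j378.9 Ω = 574.6∠-41.3° Ω.
Step 4 — Source phasor: V = 45.1∠12.3° V = 44.06 + j9.608 V.
Step 5 — Ohm's law: I = V / Z_total = (44.06 + j9.608) / (432 - j378.9) = 0.04662 + j0.06314 A.
Step 6 — Convert to polar: |I| = 0.07848 A, ∠I = 53.6°.

I = 0.07848∠53.6° A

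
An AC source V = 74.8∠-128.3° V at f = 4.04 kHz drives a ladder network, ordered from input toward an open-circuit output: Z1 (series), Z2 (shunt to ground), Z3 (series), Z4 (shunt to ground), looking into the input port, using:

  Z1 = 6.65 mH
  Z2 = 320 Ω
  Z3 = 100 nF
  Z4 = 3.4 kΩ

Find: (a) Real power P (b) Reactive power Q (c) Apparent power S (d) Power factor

Step 1 — Angular frequency: ω = 2π·f = 2π·4040 = 2.538e+04 rad/s.
Step 2 — Component impedances:
  Z1: Z = jωL = j·2.538e+04·0.00665 = 0 + j168.8 Ω
  Z2: Z = R = 320 Ω
  Z3: Z = 1/(jωC) = -j/(ω·C) = 0 - j393.9 Ω
  Z4: Z = R = 3400 Ω
Step 3 — Ladder network (open output): work backward from the far end, alternating series and parallel combinations. Z_in = 292.8 + j165.9 Ω = 336.5∠29.5° Ω.
Step 4 — Source phasor: V = 74.8∠-128.3° V = -46.36 - j58.7 V.
Step 5 — Current: I = V / Z = -0.2059 - j0.08384 A = 0.2223∠-157.8° A.
Step 6 — Complex power: S = V·I* = 14.46 + j8.197 VA.
Step 7 — Real power: P = Re(S) = 14.46 W.
Step 8 — Reactive power: Q = Im(S) = 8.197 VAR.
Step 9 — Apparent power: |S| = 16.63 VA.
Step 10 — Power factor: PF = P/|S| = 0.87 (lagging).

(a) P = 14.46 W  (b) Q = 8.197 VAR  (c) S = 16.63 VA  (d) PF = 0.87 (lagging)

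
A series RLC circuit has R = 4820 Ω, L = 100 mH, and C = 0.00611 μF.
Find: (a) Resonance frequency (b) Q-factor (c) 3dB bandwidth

Step 1 — Resonance condition Im(Z)=0 gives ω₀ = 1/√(LC).
Step 2 — ω₀ = 1/√(0.1·6.11e-09) = 4.046e+04 rad/s.
Step 3 — f₀ = ω₀/(2π) = 6439 Hz.
Step 4 — Series Q: Q = ω₀L/R = 4.046e+04·0.1/4820 = 0.8393.
Step 5 — 3dB bandwidth: Δω = ω₀/Q = 4.82e+04 rad/s; BW = Δω/(2π) = 7671 Hz.

(a) f₀ = 6439 Hz  (b) Q = 0.8393  (c) BW = 7671 Hz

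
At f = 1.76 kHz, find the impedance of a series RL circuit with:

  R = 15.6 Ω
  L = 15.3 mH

Step 1 — Angular frequency: ω = 2π·f = 2π·1760 = 1.106e+04 rad/s.
Step 2 — Component impedances:
  R: Z = R = 15.6 Ω
  L: Z = jωL = j·1.106e+04·0.0153 = 0 + j169.2 Ω
Step 3 — Series combination: Z_total = R + L = 15.6 + j169.2 Ω = 169.9∠84.7° Ω.

Z = 15.6 + j169.2 Ω = 169.9∠84.7° Ω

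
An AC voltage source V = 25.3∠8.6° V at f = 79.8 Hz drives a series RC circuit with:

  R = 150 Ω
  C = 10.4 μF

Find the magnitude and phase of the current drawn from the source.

Step 1 — Angular frequency: ω = 2π·f = 2π·79.8 = 501.4 rad/s.
Step 2 — Component impedances:
  R: Z = R = 150 Ω
  C: Z = 1/(jωC) = -j/(ω·C) = 0 - j191.8 Ω
Step 3 — Series combination: Z_total = R + C = 150 - j191.8 Ω = 243.5∠-52.0° Ω.
Step 4 — Source phasor: V = 25.3∠8.6° V = 25.02 + j3.783 V.
Step 5 — Ohm's law: I = V / Z_total = (25.02 + j3.783) / (150 - j191.8) = 0.05106 + j0.0905 A.
Step 6 — Convert to polar: |I| = 0.1039 A, ∠I = 60.6°.

I = 0.1039∠60.6° A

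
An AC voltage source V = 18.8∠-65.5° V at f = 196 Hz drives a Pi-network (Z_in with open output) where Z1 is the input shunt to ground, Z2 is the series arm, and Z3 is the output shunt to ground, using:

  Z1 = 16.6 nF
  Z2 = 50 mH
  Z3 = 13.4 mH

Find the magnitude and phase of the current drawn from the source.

Step 1 — Angular frequency: ω = 2π·f = 2π·196 = 1232 rad/s.
Step 2 — Component impedances:
  Z1: Z = 1/(jωC) = -j/(ω·C) = 0 - j4.892e+04 Ω
  Z2: Z = jωL = j·1232·0.05 = 0 + j61.58 Ω
  Z3: Z = jωL = j·1232·0.0134 = 0 + j16.5 Ω
Step 3 — With open output, the series arm Z2 and the output shunt Z3 appear in series to ground: Z2 + Z3 = 0 + j78.08 Ω.
Step 4 — Parallel with input shunt Z1: Z_in = Z1 || (Z2 + Z3) = 0 + j78.2 Ω = 78.2∠90.0° Ω.
Step 5 — Source phasor: V = 18.8∠-65.5° V = 7.796 - j17.11 V.
Step 6 — Ohm's law: I = V / Z_total = (7.796 - j17.11) / (0 + j78.2) = -0.2188 - j0.09969 A.
Step 7 — Convert to polar: |I| = 0.2404 A, ∠I = -155.5°.

I = 0.2404∠-155.5° A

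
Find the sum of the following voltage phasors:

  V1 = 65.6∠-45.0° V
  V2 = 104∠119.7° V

Step 1 — Convert each phasor to rectangular form:
  V1 = 65.6·(cos(-45.0°) + j·sin(-45.0°)) = 46.39 - j46.39 V
  V2 = 104·(cos(119.7°) + j·sin(119.7°)) = -51.53 + j90.34 V
Step 2 — Sum components: V_total = -5.141 + j43.95 V.
Step 3 — Convert to polar: |V_total| = 44.25 V, ∠V_total = 96.7°.

V_total = 44.25∠96.7° V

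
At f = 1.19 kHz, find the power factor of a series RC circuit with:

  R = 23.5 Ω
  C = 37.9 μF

Step 1 — Angular frequency: ω = 2π·f = 2π·1190 = 7477 rad/s.
Step 2 — Component impedances:
  R: Z = R = 23.5 Ω
  C: Z = 1/(jωC) = -j/(ω·C) = 0 - j3.529 Ω
Step 3 — Series combination: Z_total = R + C = 23.5 - j3.529 Ω = 23.76∠-8.5° Ω.
Step 4 — Power factor: PF = cos(φ) = Re(Z)/|Z| = 23.5/23.763 = 0.9889.
Step 5 — Type: Im(Z) = -3.529 ⇒ leading (phase φ = -8.5°).

PF = 0.9889 (leading, φ = -8.5°)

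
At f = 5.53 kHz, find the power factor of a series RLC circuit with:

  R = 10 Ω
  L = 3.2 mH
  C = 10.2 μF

Step 1 — Angular frequency: ω = 2π·f = 2π·5530 = 3.475e+04 rad/s.
Step 2 — Component impedances:
  R: Z = R = 10 Ω
  L: Z = jωL = j·3.475e+04·0.0032 = 0 + j111.2 Ω
  C: Z = 1/(jωC) = -j/(ω·C) = 0 - j2.822 Ω
Step 3 — Series combination: Z_total = R + L + C = 10 + j108.4 Ω = 108.8∠84.7° Ω.
Step 4 — Power factor: PF = cos(φ) = Re(Z)/|Z| = 10/108.83 = 0.09189.
Step 5 — Type: Im(Z) = 108.4 ⇒ lagging (phase φ = 84.7°).

PF = 0.09189 (lagging, φ = 84.7°)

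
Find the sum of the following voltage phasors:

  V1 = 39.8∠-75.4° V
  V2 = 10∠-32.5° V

Step 1 — Convert each phasor to rectangular form:
  V1 = 39.8·(cos(-75.4°) + j·sin(-75.4°)) = 10.03 - j38.51 V
  V2 = 10·(cos(-32.5°) + j·sin(-32.5°)) = 8.434 - j5.373 V
Step 2 — Sum components: V_total = 18.47 - j43.89 V.
Step 3 — Convert to polar: |V_total| = 47.61 V, ∠V_total = -67.2°.

V_total = 47.61∠-67.2° V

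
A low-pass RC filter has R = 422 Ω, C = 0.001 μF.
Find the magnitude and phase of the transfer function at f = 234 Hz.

Step 1 — Angular frequency: ω = 2π·234 = 1470 rad/s.
Step 2 — Transfer function: H(jω) = 1/(1 + jωRC).
Step 3 — Denominator: 1 + jωRC = 1 + j·1470·422·1e-09 = 1 + j0.0006205.
Step 4 — H = 1 - j0.0006205.
Step 5 — Magnitude: |H| = 1 (-0.0 dB); phase: φ = -0.0°.

|H| = 1 (-0.0 dB), φ = -0.0°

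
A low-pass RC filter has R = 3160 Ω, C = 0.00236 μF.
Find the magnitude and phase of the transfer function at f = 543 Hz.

Step 1 — Angular frequency: ω = 2π·543 = 3412 rad/s.
Step 2 — Transfer function: H(jω) = 1/(1 + jωRC).
Step 3 — Denominator: 1 + jωRC = 1 + j·3412·3160·2.36e-09 = 1 + j0.02544.
Step 4 — H = 0.9994 - j0.02543.
Step 5 — Magnitude: |H| = 0.9997 (-0.0 dB); phase: φ = -1.5°.

|H| = 0.9997 (-0.0 dB), φ = -1.5°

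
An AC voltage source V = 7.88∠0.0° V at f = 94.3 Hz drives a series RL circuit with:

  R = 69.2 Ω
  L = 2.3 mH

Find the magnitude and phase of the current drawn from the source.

Step 1 — Angular frequency: ω = 2π·f = 2π·94.3 = 592.5 rad/s.
Step 2 — Component impedances:
  R: Z = R = 69.2 Ω
  L: Z = jωL = j·592.5·0.0023 = 0 + j1.363 Ω
Step 3 — Series combination: Z_total = R + L = 69.2 + j1.363 Ω = 69.21∠1.1° Ω.
Step 4 — Source phasor: V = 7.88∠0.0° V = 7.88 V.
Step 5 — Ohm's law: I = V / Z_total = (7.88) / (69.2 + j1.363) = 0.1138 - j0.002242 A.
Step 6 — Convert to polar: |I| = 0.1139 A, ∠I = -1.1°.

I = 0.1139∠-1.1° A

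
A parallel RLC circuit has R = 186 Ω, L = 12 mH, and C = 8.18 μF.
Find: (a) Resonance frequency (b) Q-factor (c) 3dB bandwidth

Step 1 — Resonance: ω₀ = 1/√(LC) = 1/√(0.012·8.18e-06) = 3192 rad/s.
Step 2 — f₀ = ω₀/(2π) = 508 Hz.
Step 3 — Parallel Q: Q = R/(ω₀L) = 186/(3192·0.012) = 4.856.
Step 4 — Bandwidth: Δω = ω₀/Q = 657.3 rad/s; BW = Δω/(2π) = 104.6 Hz.

(a) f₀ = 508 Hz  (b) Q = 4.856  (c) BW = 104.6 Hz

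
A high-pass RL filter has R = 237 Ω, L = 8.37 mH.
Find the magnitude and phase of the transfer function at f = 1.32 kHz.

Step 1 — Angular frequency: ω = 2π·1320 = 8294 rad/s.
Step 2 — Transfer function: H(jω) = jωL/(R + jωL).
Step 3 — Numerator jωL = j·69.42; denominator R + jωL = 237 + j69.42.
Step 4 — H = 0.07902 + j0.2698.
Step 5 — Magnitude: |H| = 0.2811 (-11.0 dB); phase: φ = 73.7°.

|H| = 0.2811 (-11.0 dB), φ = 73.7°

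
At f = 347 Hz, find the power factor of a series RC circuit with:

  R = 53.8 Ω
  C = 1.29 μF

Step 1 — Angular frequency: ω = 2π·f = 2π·347 = 2180 rad/s.
Step 2 — Component impedances:
  R: Z = R = 53.8 Ω
  C: Z = 1/(jωC) = -j/(ω·C) = 0 - j355.6 Ω
Step 3 — Series combination: Z_total = R + C = 53.8 - j355.6 Ω = 359.6∠-81.4° Ω.
Step 4 — Power factor: PF = cos(φ) = Re(Z)/|Z| = 53.8/359.6 = 0.1496.
Step 5 — Type: Im(Z) = -355.6 ⇒ leading (phase φ = -81.4°).

PF = 0.1496 (leading, φ = -81.4°)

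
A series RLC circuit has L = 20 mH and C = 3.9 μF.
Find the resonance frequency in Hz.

Step 1 — Resonance condition Im(Z)=0 gives ω₀ = 1/√(LC).
Step 2 — ω₀ = 1/√(0.02·3.9e-06) = 3581 rad/s.
Step 3 — f₀ = ω₀/(2π) = 569.9 Hz.

f₀ = 569.9 Hz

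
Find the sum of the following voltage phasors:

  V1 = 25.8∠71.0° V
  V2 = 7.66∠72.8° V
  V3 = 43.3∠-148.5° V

Step 1 — Convert each phasor to rectangular form:
  V1 = 25.8·(cos(71.0°) + j·sin(71.0°)) = 8.4 + j24.39 V
  V2 = 7.66·(cos(72.8°) + j·sin(72.8°)) = 2.265 + j7.317 V
  V3 = 43.3·(cos(-148.5°) + j·sin(-148.5°)) = -36.92 - j22.62 V
Step 2 — Sum components: V_total = -26.25 + j9.088 V.
Step 3 — Convert to polar: |V_total| = 27.78 V, ∠V_total = 160.9°.

V_total = 27.78∠160.9° V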